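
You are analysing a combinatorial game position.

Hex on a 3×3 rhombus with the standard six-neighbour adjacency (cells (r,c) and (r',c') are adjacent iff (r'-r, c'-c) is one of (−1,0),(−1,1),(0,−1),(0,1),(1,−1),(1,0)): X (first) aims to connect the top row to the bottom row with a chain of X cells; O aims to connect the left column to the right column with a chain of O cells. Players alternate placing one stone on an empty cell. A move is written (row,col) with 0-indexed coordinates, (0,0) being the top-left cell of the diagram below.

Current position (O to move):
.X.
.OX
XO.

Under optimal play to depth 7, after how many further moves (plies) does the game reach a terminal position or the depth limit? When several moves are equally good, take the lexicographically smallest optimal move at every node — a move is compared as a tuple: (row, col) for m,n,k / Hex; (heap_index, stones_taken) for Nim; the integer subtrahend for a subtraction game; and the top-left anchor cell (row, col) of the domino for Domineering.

PV length from [.X./.OX/XO.]: 3 plies

ply 1, O at .X./.OX/XO. | (0,0)=-1→OX./.OX/XO.; (0,2)=-1→.XO/.OX/XO.; (1,0)=+1→.X./OOX/XO.*; (2,2)=-1→.X./.OX/XOO
ply 2, X at .X./OOX/XO. | (0,0)=-1→XX./OOX/XO.*; (0,2)=-1→.XX/OOX/XO.; (2,2)=-1→.X./OOX/XOX
ply 3, O at XX./OOX/XO. | (0,2)=+1→XXO/OOX/XO.*; (2,2)=+1→XX./OOX/XOO
ply 4: XXO/OOX/XO. is terminal -1 (X); from .X./.OX/XO. depth 7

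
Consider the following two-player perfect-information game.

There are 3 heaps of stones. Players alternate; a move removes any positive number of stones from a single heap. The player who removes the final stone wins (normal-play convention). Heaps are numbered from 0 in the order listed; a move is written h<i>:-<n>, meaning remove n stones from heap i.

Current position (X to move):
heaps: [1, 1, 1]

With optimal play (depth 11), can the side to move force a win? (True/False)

X winning at [(1,1,1)]: True

p1 X@[(1,1,1)]: h0:-1[(0,1,1)]+1* h1:-1[(1,0,1)]+1 h2:-1[(1,1,0)]+1
p2 O@[(0,1,1)]: h1:-1[(0,0,1)]-1* h2:-1[(0,1,0)]-1
p3 X@[(0,0,1)]: h2:-1[(0,0,0)]+1*
p4 O@[(0,0,0)] terminal -1; root [(1,1,1)] d11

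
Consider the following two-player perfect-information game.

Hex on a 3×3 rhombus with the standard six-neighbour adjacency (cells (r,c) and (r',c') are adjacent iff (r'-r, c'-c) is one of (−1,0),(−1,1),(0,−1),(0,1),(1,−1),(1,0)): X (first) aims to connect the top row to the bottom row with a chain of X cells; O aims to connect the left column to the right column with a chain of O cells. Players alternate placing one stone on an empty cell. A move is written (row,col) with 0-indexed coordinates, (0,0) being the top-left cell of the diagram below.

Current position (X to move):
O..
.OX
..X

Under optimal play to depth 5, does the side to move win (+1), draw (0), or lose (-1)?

value(O../.OX/..X, X) = +1

[O../.OX/..X] X move#1: (0,1):-1/OX./.OX/..X, (0,2):+1/O.X/.OX/..X*, (1,0):-1/O../XOX/..X, (2,0):-1/O../.OX/X.X, (2,1):-1/O../.OX/.XX
[O.X/.OX/..X] end (terminal -1, O#2); searched O../.OX/..X to 5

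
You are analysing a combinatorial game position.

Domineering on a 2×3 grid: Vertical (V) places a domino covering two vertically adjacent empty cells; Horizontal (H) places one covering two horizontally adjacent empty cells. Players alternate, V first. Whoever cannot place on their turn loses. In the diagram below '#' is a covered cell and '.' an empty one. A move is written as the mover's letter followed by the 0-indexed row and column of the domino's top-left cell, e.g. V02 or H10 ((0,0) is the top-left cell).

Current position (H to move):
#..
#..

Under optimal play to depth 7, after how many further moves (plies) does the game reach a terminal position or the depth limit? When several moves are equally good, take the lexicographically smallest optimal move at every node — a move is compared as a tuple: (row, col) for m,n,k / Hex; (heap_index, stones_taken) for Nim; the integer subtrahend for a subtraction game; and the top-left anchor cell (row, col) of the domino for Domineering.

p1 H@[#../#..]: H01[###/#..]+1* H11[#../###]+1
p2 V@[###/#..] terminal -1; root [#../#..] d7

PV length from [#../#..]: 1 ply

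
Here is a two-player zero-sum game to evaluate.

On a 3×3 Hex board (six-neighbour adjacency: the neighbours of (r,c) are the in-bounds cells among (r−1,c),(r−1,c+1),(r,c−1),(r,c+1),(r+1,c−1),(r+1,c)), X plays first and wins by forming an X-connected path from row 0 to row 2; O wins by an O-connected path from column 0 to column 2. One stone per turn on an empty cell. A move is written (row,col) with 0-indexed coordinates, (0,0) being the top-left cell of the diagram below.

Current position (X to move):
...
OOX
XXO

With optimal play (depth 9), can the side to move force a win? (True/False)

X winning at [.../OOX/XXO]: True

ply 1, X at .../OOX/XXO | (0,0)=-1→X../OOX/XXO; (0,1)=-1→.X./OOX/XXO; (0,2)=+1→..X/OOX/XXO*
ply 2: ..X/OOX/XXO is terminal -1 (O); from .../OOX/XXO depth 9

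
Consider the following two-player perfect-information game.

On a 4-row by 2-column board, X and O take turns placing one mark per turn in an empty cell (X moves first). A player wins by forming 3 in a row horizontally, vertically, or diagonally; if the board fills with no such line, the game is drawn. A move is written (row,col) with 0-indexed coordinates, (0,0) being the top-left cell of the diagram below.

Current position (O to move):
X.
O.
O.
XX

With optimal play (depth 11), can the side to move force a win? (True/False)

[X./O./O./XX] O move#1: (0,1):+0/XO/O./O./XX*, (1,1):+0/X./OO/O./XX, (2,1):+0/X./O./OO/XX
[XO/O./O./XX] X move#2: (1,1):+0/XO/OX/O./XX*, (2,1):+0/XO/O./OX/XX
[XO/OX/O./XX] O move#3: (2,1):+0/XO/OX/OO/XX*
[XO/OX/OO/XX] end (terminal +0, X#4); searched X./O./O./XX to 11

O winning at [X./O./O./XX]: False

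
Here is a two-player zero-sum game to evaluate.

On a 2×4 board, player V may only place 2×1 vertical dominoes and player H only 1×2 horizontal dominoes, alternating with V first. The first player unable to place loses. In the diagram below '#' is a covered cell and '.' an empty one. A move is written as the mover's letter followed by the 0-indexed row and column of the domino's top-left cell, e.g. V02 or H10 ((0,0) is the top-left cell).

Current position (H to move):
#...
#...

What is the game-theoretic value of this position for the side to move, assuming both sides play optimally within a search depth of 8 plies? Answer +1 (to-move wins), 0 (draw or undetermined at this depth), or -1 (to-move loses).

value(#.../#..., H) = +1

[#.../#...] H move#1: H01:+1/###./#...*, H02:+1/#.##/#..., H11:+1/#.../###., H12:+1/#.../#.##
[###./#...] V move#2: V03:-1/####/#..#*
[####/#..#] H move#3: H11:+1/####/####*
[####/####] end (terminal -1, V#4); searched #.../#... to 8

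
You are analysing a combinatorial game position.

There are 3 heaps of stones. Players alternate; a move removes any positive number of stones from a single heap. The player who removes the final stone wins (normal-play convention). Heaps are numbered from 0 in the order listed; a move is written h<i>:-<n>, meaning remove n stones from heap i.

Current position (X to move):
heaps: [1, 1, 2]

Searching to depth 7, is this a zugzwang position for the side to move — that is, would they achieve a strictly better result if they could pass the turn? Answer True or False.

[(1,1,2)] X move#1: h0:-1:-1/(0,1,2), h1:-1:-1/(1,0,2), h2:-1:-1/(1,1,1), h2:-2:+1/(1,1,0)*
[(1,1,0)] O move#2: h0:-1:-1/(0,1,0)*, h1:-1:-1/(1,0,0)
[(0,1,0)] X move#3: h1:-1:+1/(0,0,0)*
[(0,0,0)] end (terminal -1, O#4); searched (1,1,2) to 7
if X skipped the turn, O would face:
~ [(1,1,2)] O move#1: h0:-1:-1/(0,1,2), h1:-1:-1/(1,0,2), h2:-1:-1/(1,1,1), h2:-2:+1/(1,1,0)*
~ [(1,1,0)] X move#2: h0:-1:-1/(0,1,0)*, h1:-1:-1/(1,0,0)
~ [(0,1,0)] O move#3: h1:-1:+1/(0,0,0)*
~ [(0,0,0)] end (terminal -1, X#4); searched (1,1,2) to 7
compare (X): move=+1 vs pass=-1

zugzwang((1,1,2), X) = False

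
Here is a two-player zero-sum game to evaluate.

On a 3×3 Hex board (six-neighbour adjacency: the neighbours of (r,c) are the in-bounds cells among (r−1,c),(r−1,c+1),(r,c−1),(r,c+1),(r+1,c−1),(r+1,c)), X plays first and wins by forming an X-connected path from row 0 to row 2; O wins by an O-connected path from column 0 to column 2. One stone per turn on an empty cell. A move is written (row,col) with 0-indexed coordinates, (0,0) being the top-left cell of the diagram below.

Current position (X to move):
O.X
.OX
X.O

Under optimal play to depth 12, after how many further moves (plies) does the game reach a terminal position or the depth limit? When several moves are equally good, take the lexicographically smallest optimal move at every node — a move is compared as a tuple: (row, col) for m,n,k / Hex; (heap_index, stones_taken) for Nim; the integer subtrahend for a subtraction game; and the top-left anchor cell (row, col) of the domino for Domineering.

PV length from [O.X/.OX/X.O]: 3 plies

p1 X@[O.X/.OX/X.O]: (0,1)[OXX/.OX/X.O]+1* (1,0)[O.X/XOX/X.O]+1 (2,1)[O.X/.OX/XXO]+1
p2 O@[OXX/.OX/X.O]: (1,0)[OXX/OOX/X.O]-1* (2,1)[OXX/.OX/XOO]-1
p3 X@[OXX/OOX/X.O]: (2,1)[OXX/OOX/XXO]+1*
p4 O@[OXX/OOX/XXO] terminal -1; root [O.X/.OX/X.O] d12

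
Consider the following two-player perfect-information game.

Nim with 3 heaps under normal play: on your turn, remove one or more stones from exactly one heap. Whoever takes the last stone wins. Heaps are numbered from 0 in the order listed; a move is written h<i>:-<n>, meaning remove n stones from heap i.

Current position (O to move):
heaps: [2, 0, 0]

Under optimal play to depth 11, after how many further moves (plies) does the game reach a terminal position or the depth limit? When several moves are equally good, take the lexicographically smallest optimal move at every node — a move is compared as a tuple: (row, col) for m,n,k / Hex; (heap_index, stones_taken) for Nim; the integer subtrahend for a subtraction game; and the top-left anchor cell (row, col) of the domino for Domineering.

PV length from [(2,0,0)]: 1 ply

ply 1, O at (2,0,0) | h0:-1=-1→(1,0,0); h0:-2=+1→(0,0,0)*
ply 2: (0,0,0) is terminal -1 (X); from (2,0,0) depth 11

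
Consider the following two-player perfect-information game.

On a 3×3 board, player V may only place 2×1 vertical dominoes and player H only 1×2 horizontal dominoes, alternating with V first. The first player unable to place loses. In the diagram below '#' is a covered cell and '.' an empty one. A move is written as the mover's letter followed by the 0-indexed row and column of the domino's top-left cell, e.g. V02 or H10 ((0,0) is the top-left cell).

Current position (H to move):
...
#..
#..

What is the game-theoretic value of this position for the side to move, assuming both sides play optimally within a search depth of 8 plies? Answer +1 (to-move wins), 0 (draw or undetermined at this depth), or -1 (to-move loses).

value(.../#../#.., H) = +1

ply 1, H at .../#../#.. | H00=-1→##./#../#..; H01=-1→.##/#../#..; H11=+1→.../###/#..*; H21=-1→.../#../###
ply 2: .../###/#.. is terminal -1 (V); from .../#../#.. depth 8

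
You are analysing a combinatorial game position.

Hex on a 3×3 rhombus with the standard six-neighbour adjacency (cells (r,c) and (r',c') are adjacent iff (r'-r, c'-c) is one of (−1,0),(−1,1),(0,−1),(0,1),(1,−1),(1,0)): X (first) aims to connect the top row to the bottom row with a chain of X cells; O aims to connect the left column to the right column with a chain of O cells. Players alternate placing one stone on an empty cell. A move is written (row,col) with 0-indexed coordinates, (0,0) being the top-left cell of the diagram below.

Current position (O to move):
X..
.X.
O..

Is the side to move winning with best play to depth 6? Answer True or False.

p1 O@[X../.X./O..]: (0,1)[XO./.X./O..]-1 (0,2)[X.O/.X./O..]-1 (1,0)[X../OX./O..]-1 (1,2)[X../.XO/O..]-1 (2,1)[X../.X./OO.]+1* (2,2)[X../.X./O.O]-1
p2 X@[X../.X./OO.]: (0,1)[XX./.X./OO.]-1* (0,2)[X.X/.X./OO.]-1 (1,0)[X../XX./OO.]-1 (1,2)[X../.XX/OO.]-1 (2,2)[X../.X./OOX]-1
p3 O@[XX./.X./OO.]: (0,2)[XXO/.X./OO.]+1* (1,0)[XX./OX./OO.]+1 (1,2)[XX./.XO/OO.]+1 (2,2)[XX./.X./OOO]+1
p4 X@[XXO/.X./OO.]: (1,0)[XXO/XX./OO.]-1* (1,2)[XXO/.XX/OO.]-1 (2,2)[XXO/.X./OOX]-1
p5 O@[XXO/XX./OO.]: (1,2)[XXO/XXO/OO.]+1* (2,2)[XXO/XX./OOO]+1
p6 X@[XXO/XXO/OO.] terminal -1; root [X../.X./O..] d6

O winning at [X../.X./O..]: True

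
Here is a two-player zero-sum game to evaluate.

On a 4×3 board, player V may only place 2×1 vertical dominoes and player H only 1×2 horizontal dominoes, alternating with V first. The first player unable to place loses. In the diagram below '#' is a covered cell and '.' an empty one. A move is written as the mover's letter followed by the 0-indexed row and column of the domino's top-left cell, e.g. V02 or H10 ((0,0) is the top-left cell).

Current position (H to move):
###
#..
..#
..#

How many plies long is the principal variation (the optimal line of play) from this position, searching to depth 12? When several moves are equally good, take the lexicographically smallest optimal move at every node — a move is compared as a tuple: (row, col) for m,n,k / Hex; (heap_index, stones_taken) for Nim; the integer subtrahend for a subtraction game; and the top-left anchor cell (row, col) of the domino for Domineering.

PV length from [###/#../..#/..#]: 1 ply

[###/#../..#/..#] H move#1: H11:-1/###/###/..#/..#, H20:+1/###/#../###/..#*, H30:-1/###/#../..#/###
[###/#../###/..#] end (terminal -1, V#2); searched ###/#../..#/..# to 12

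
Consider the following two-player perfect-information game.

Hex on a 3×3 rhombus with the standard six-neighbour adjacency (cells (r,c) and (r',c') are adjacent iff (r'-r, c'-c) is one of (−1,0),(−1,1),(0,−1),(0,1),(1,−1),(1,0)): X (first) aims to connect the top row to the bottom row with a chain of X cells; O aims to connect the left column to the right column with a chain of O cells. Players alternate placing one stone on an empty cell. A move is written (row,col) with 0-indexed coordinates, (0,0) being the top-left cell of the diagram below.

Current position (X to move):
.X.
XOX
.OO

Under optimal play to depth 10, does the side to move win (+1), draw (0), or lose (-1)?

[.X./XOX/.OO] X move#1: (0,0):-1/XX./XOX/.OO, (0,2):-1/.XX/XOX/.OO, (2,0):+1/.X./XOX/XOO*
[.X./XOX/XOO] end (terminal -1, O#2); searched .X./XOX/.OO to 10

value(.X./XOX/.OO, X) = +1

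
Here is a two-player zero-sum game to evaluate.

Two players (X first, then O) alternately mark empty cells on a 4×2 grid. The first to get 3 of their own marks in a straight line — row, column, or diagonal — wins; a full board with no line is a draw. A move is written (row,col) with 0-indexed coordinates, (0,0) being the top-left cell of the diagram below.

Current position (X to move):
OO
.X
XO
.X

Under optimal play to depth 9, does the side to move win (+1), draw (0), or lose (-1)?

value(OO/.X/XO/.X, X) = 0

ply 1, X at OO/.X/XO/.X | (1,0)=+0→OO/XX/XO/.X*; (3,0)=+0→OO/.X/XO/XX
ply 2, O at OO/XX/XO/.X | (3,0)=+0→OO/XX/XO/OX*
ply 3: OO/XX/XO/OX is terminal +0 (X); from OO/.X/XO/.X depth 9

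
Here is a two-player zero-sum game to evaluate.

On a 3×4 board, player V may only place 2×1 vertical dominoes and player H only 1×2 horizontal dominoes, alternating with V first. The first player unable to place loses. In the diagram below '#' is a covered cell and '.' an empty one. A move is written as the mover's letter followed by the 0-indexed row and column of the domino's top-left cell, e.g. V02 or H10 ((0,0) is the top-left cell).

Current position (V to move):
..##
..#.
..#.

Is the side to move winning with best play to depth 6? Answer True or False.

[..##/..#./..#.] V move#1: V00:+1/#.##/#.#./..#.*, V01:+1/.###/.##./..#., V10:+1/..##/#.#./#.#., V11:+1/..##/.##./.##., V13:-1/..##/..##/..##
[#.##/#.#./..#.] H move#2: H20:-1/#.##/#.#./###.*
[#.##/#.#./###.] V move#3: V01:+1/####/###./###.*, V13:+1/#.##/#.##/####
[####/###./###.] end (terminal -1, H#4); searched ..##/..#./..#. to 6

V winning at [..##/..#./..#.]: True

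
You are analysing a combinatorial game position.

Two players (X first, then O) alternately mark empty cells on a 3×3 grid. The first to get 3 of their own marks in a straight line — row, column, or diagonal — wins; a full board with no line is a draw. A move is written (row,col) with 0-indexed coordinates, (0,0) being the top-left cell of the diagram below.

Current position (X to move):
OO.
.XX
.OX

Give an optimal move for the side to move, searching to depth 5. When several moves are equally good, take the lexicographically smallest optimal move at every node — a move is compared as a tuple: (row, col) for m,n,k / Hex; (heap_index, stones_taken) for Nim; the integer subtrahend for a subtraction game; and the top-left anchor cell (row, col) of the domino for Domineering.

ply 1, X at OO./.XX/.OX | (0,2)=+1→OOX/.XX/.OX*; (1,0)=+1→OO./XXX/.OX; (2,0)=-1→OO./.XX/XOX
ply 2: OOX/.XX/.OX is terminal -1 (O); from OO./.XX/.OX depth 5

X's best at [OO./.XX/.OX]: (0,2)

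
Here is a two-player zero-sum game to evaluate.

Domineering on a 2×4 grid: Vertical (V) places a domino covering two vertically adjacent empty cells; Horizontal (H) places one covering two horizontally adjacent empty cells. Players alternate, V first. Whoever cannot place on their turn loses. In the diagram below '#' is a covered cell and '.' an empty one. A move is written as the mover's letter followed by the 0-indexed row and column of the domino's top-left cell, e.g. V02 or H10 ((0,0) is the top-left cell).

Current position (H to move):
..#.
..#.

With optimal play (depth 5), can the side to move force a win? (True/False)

H winning at [..#./..#.]: True

ply 1, H at ..#./..#. | H00=+1→###./..#.*; H10=+1→..#./###.
ply 2, V at ###./..#. | V03=-1→####/..##*
ply 3, H at ####/..## | H10=+1→####/####*
ply 4: ####/#### is terminal -1 (V); from ..#./..#. depth 5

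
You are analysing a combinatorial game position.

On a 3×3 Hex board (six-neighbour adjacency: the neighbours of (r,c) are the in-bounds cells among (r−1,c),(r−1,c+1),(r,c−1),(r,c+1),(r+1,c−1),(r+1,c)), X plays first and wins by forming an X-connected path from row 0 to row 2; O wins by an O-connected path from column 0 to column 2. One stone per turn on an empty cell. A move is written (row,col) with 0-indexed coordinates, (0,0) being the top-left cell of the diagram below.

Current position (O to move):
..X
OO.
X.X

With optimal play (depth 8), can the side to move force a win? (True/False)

O winning at [..X/OO./X.X]: True

p1 O@[..X/OO./X.X]: (0,0)[O.X/OO./X.X]-1 (0,1)[.OX/OO./X.X]-1 (1,2)[..X/OOO/X.X]+1* (2,1)[..X/OO./XOX]-1
p2 X@[..X/OOO/X.X] terminal -1; root [..X/OO./X.X] d8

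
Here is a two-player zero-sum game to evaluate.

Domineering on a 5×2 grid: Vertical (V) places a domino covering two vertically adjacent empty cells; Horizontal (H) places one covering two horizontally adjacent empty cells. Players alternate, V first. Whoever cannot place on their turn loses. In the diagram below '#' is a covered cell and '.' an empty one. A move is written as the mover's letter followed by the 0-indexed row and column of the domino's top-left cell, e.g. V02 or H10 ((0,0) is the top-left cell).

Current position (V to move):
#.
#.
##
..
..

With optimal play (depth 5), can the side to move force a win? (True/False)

V winning at [#./#./##/../..]: True

p1 V@[#./#./##/../..]: V01[##/##/##/../..]-1 V30[#./#./##/#./#.]+1* V31[#./#./##/.#/.#]+1
p2 H@[#./#./##/#./#.] terminal -1; root [#./#./##/../..] d5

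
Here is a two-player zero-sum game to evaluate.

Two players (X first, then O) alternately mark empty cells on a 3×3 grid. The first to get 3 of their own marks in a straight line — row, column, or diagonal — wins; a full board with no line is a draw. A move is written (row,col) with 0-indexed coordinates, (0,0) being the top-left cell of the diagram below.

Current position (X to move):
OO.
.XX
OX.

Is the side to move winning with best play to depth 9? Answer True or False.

[OO./.XX/OX.] X move#1: (0,2):-1/OOX/.XX/OX., (1,0):+1/OO./XXX/OX.*, (2,2):-1/OO./.XX/OXX
[OO./XXX/OX.] end (terminal -1, O#2); searched OO./.XX/OX. to 9

X winning at [OO./.XX/OX.]: True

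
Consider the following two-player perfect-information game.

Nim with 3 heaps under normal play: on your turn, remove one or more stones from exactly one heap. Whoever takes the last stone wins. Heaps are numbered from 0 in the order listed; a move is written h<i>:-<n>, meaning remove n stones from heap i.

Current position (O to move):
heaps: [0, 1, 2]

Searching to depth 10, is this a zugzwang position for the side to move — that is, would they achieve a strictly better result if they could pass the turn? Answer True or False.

zugzwang((0,1,2), O) = False

[(0,1,2)] O move#1: h1:-1:-1/(0,0,2), h2:-1:+1/(0,1,1)*, h2:-2:-1/(0,1,0)
[(0,1,1)] X move#2: h1:-1:-1/(0,0,1)*, h2:-1:-1/(0,1,0)
[(0,0,1)] O move#3: h2:-1:+1/(0,0,0)*
[(0,0,0)] end (terminal -1, X#4); searched (0,1,2) to 10
if O skipped the turn, X would face:
~ [(0,1,2)] X move#1: h1:-1:-1/(0,0,2), h2:-1:+1/(0,1,1)*, h2:-2:-1/(0,1,0)
~ [(0,1,1)] O move#2: h1:-1:-1/(0,0,1)*, h2:-1:-1/(0,1,0)
~ [(0,0,1)] X move#3: h2:-1:+1/(0,0,0)*
~ [(0,0,0)] end (terminal -1, O#4); searched (0,1,2) to 10
compare (O): move=+1 vs pass=-1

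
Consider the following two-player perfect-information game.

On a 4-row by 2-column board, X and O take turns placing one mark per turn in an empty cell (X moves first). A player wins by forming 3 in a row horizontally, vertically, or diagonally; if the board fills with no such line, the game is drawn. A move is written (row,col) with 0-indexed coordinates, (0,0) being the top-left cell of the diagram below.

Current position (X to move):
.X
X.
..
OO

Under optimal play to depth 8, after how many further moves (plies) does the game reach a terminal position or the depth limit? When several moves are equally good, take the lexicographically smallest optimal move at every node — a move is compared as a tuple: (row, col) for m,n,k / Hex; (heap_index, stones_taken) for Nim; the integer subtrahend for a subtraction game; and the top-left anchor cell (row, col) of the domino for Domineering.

PV length from [.X/X./../OO]: 4 plies

ply 1, X at .X/X./../OO | (0,0)=+0→XX/X./../OO*; (1,1)=+0→.X/XX/../OO; (2,0)=+0→.X/X./X./OO; (2,1)=+0→.X/X./.X/OO
ply 2, O at XX/X./../OO | (1,1)=-1→XX/XO/../OO; (2,0)=+0→XX/X./O./OO*; (2,1)=-1→XX/X./.O/OO
ply 3, X at XX/X./O./OO | (1,1)=+0→XX/XX/O./OO*; (2,1)=+0→XX/X./OX/OO
ply 4, O at XX/XX/O./OO | (2,1)=+0→XX/XX/OO/OO*
ply 5: XX/XX/OO/OO is terminal +0 (X); from .X/X./../OO depth 8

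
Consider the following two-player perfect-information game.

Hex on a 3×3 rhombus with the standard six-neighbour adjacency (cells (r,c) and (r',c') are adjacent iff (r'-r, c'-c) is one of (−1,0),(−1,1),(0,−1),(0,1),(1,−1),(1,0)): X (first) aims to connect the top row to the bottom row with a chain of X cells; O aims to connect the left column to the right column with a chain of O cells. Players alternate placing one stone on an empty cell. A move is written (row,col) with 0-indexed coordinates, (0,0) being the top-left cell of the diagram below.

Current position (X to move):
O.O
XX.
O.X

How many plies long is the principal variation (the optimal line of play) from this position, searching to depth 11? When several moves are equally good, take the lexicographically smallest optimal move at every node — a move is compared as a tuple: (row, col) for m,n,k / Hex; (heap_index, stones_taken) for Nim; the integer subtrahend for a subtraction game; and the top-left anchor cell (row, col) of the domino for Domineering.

ply 1, X at O.O/XX./O.X | (0,1)=+1→OXO/XX./O.X*; (1,2)=-1→O.O/XXX/O.X; (2,1)=-1→O.O/XX./OXX
ply 2, O at OXO/XX./O.X | (1,2)=-1→OXO/XXO/O.X*; (2,1)=-1→OXO/XX./OOX
ply 3, X at OXO/XXO/O.X | (2,1)=+1→OXO/XXO/OXX*
ply 4: OXO/XXO/OXX is terminal -1 (O); from O.O/XX./O.X depth 11

PV length from [O.O/XX./O.X]: 3 plies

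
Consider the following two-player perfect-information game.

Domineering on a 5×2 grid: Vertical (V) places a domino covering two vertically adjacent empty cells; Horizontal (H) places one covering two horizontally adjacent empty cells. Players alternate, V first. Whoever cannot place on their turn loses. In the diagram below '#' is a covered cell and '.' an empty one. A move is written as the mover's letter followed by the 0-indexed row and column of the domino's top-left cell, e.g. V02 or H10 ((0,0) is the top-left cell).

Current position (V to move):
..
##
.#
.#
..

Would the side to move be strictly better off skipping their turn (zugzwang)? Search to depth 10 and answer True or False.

zugzwang(../##/.#/.#/.., V) = False

ply 1, V at ../##/.#/.#/.. | V20=-1→../##/##/##/..*; V30=-1→../##/.#/##/#.
ply 2, H at ../##/##/##/.. | H00=+1→##/##/##/##/..*; H40=+1→../##/##/##/##
ply 3: ##/##/##/##/.. is terminal -1 (V); from ../##/.#/.#/.. depth 10
pass branch (H moves first from the same position):
  | ply 1, H at ../##/.#/.#/.. | H00=-1→##/##/.#/.#/..; H40=+1→../##/.#/.#/##*
  | ply 2, V at ../##/.#/.#/## | V20=-1→../##/##/##/##*
  | ply 3, H at ../##/##/##/## | H00=+1→##/##/##/##/##*
  | ply 4: ##/##/##/##/## is terminal -1 (V); from ../##/.#/.#/.. depth 10
V moving scores -1; V passing scores -1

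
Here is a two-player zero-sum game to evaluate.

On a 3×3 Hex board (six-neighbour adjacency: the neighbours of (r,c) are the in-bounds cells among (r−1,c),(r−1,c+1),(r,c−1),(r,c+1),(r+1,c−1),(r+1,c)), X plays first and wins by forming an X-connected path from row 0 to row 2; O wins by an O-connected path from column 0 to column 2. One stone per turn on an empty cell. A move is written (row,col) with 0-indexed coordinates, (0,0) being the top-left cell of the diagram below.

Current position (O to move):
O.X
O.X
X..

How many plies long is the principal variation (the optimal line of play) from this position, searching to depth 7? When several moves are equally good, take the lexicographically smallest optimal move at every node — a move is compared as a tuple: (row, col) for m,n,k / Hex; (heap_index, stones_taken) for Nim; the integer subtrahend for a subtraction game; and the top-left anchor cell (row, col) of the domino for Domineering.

PV length from [O.X/O.X/X..]: 2 plies

p1 O@[O.X/O.X/X..]: (0,1)[OOX/O.X/X..]-1* (1,1)[O.X/OOX/X..]-1 (2,1)[O.X/O.X/XO.]-1 (2,2)[O.X/O.X/X.O]-1
p2 X@[OOX/O.X/X..]: (1,1)[OOX/OXX/X..]+1* (2,1)[OOX/O.X/XX.]+1 (2,2)[OOX/O.X/X.X]+1
p3 O@[OOX/OXX/X..] terminal -1; root [O.X/O.X/X..] d7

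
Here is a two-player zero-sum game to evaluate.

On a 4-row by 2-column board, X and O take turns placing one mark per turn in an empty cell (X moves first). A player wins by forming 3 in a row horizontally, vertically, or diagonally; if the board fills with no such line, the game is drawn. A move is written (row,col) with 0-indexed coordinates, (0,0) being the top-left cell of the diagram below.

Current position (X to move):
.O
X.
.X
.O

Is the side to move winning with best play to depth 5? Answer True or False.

ply 1, X at .O/X./.X/.O | (0,0)=+0→XO/X./.X/.O; (1,1)=+0→.O/XX/.X/.O; (2,0)=+1→.O/X./XX/.O*; (3,0)=+0→.O/X./.X/XO
ply 2, O at .O/X./XX/.O | (0,0)=-1→OO/X./XX/.O*; (1,1)=-1→.O/XO/XX/.O; (3,0)=-1→.O/X./XX/OO
ply 3, X at OO/X./XX/.O | (1,1)=+0→OO/XX/XX/.O; (3,0)=+1→OO/X./XX/XO*
ply 4: OO/X./XX/XO is terminal -1 (O); from .O/X./.X/.O depth 5

X winning at [.O/X./.X/.O]: True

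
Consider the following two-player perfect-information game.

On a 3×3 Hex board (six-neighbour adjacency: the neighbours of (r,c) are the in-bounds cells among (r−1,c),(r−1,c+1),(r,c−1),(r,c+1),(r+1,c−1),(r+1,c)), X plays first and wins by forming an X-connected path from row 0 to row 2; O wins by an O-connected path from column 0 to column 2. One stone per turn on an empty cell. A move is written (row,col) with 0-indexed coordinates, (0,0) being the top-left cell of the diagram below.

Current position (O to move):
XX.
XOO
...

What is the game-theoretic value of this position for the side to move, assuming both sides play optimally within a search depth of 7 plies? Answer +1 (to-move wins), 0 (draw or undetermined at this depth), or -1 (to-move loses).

value(XX./XOO/..., O) = +1

ply 1, O at XX./XOO/... | (0,2)=-1→XXO/XOO/...; (2,0)=+1→XX./XOO/O..*; (2,1)=-1→XX./XOO/.O.; (2,2)=-1→XX./XOO/..O
ply 2: XX./XOO/O.. is terminal -1 (X); from XX./XOO/... depth 7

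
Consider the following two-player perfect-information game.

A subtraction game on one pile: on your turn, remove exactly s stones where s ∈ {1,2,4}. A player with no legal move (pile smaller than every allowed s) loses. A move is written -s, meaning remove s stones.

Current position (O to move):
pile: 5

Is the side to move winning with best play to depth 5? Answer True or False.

p1 O@[5]: -1[4]-1 -2[3]+1* -4[1]-1
p2 X@[3]: -1[2]-1* -2[1]-1
p3 O@[2]: -1[1]-1 -2[0]+1*
p4 X@[0] terminal -1; root [5] d5

O winning at [5]: True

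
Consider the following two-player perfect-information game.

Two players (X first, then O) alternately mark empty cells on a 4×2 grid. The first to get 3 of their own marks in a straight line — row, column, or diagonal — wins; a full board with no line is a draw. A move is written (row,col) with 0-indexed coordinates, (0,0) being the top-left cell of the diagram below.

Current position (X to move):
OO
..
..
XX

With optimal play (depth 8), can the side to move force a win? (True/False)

X winning at [OO/../../XX]: False

p1 X@[OO/../../XX]: (1,0)[OO/X./../XX]+0* (1,1)[OO/.X/../XX]+0 (2,0)[OO/../X./XX]+0 (2,1)[OO/../.X/XX]+0
p2 O@[OO/X./../XX]: (1,1)[OO/XO/../XX]-1 (2,0)[OO/X./O./XX]+0* (2,1)[OO/X./.O/XX]-1
p3 X@[OO/X./O./XX]: (1,1)[OO/XX/O./XX]+0* (2,1)[OO/X./OX/XX]+0
p4 O@[OO/XX/O./XX]: (2,1)[OO/XX/OO/XX]+0*
p5 X@[OO/XX/OO/XX] terminal +0; root [OO/../../XX] d8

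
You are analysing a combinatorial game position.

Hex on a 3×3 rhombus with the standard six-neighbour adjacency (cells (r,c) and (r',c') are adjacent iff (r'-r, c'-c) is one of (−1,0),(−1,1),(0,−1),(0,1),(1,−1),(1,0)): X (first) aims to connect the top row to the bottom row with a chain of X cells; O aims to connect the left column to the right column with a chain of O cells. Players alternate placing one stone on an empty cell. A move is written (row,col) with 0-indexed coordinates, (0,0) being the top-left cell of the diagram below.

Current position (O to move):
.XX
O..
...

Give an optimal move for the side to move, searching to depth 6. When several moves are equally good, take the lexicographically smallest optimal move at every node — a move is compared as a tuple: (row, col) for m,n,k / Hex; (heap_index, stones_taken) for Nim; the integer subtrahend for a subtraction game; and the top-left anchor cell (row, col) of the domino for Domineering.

ply 1, O at .XX/O../... | (0,0)=-1→OXX/O../...; (1,1)=-1→.XX/OO./...; (1,2)=-1→.XX/O.O/...; (2,0)=-1→.XX/O../O..; (2,1)=+1→.XX/O../.O.*; (2,2)=-1→.XX/O../..O
ply 2, X at .XX/O../.O. | (0,0)=-1→XXX/O../.O.*; (1,1)=-1→.XX/OX./.O.; (1,2)=-1→.XX/O.X/.O.; (2,0)=-1→.XX/O../XO.; (2,2)=-1→.XX/O../.OX
ply 3, O at XXX/O../.O. | (1,1)=+1→XXX/OO./.O.*; (1,2)=+1→XXX/O.O/.O.; (2,0)=+1→XXX/O../OO.; (2,2)=+1→XXX/O../.OO
ply 4, X at XXX/OO./.O. | (1,2)=-1→XXX/OOX/.O.*; (2,0)=-1→XXX/OO./XO.; (2,2)=-1→XXX/OO./.OX
ply 5, O at XXX/OOX/.O. | (2,0)=-1→XXX/OOX/OO.; (2,2)=+1→XXX/OOX/.OO*
ply 6: XXX/OOX/.OO is terminal -1 (X); from .XX/O../... depth 6

O's best at [.XX/O../...]: (2,1)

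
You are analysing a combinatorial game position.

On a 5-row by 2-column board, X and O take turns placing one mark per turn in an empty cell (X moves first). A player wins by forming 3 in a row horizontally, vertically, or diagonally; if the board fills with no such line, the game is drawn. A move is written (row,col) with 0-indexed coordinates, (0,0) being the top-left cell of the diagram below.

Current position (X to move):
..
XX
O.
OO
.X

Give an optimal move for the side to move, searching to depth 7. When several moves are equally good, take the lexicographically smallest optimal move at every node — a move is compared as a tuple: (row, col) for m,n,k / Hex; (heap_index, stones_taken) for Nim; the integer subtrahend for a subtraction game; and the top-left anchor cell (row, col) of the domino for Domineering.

ply 1, X at ../XX/O./OO/.X | (0,0)=-1→X./XX/O./OO/.X; (0,1)=-1→.X/XX/O./OO/.X; (2,1)=-1→../XX/OX/OO/.X; (4,0)=+0→../XX/O./OO/XX*
ply 2, O at ../XX/O./OO/XX | (0,0)=+0→O./XX/O./OO/XX*; (0,1)=+0→.O/XX/O./OO/XX; (2,1)=+0→../XX/OO/OO/XX
ply 3, X at O./XX/O./OO/XX | (0,1)=+0→OX/XX/O./OO/XX*; (2,1)=+0→O./XX/OX/OO/XX
ply 4, O at OX/XX/O./OO/XX | (2,1)=+0→OX/XX/OO/OO/XX*
ply 5: OX/XX/OO/OO/XX is terminal +0 (X); from ../XX/O./OO/.X depth 7

X's best at [../XX/O./OO/.X]: (4,0)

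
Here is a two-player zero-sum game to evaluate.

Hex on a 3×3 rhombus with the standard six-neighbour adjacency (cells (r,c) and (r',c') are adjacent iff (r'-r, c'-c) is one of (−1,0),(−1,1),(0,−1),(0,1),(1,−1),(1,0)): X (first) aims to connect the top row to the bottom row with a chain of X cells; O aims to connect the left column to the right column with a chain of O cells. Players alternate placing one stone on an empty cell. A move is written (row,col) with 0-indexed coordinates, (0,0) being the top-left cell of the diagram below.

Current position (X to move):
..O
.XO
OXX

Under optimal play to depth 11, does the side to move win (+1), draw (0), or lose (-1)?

value(..O/.XO/OXX, X) = +1

p1 X@[..O/.XO/OXX]: (0,0)[X.O/.XO/OXX]+1* (0,1)[.XO/.XO/OXX]+1 (1,0)[..O/XXO/OXX]+1
p2 O@[X.O/.XO/OXX]: (0,1)[XOO/.XO/OXX]-1* (1,0)[X.O/OXO/OXX]-1
p3 X@[XOO/.XO/OXX]: (1,0)[XOO/XXO/OXX]+1*
p4 O@[XOO/XXO/OXX] terminal -1; root [..O/.XO/OXX] d11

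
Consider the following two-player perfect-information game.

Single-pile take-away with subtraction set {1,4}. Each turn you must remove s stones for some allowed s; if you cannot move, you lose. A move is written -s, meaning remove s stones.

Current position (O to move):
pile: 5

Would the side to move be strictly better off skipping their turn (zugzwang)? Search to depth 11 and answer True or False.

p1 O@[5]: -1[4]-1* -4[1]-1
p2 X@[4]: -1[3]-1 -4[0]+1*
p3 O@[0] terminal -1; root [5] d11
pass branch (X moves first from the same position):
  | p1 X@[5]: -1[4]-1* -4[1]-1
  | p2 O@[4]: -1[3]-1 -4[0]+1*
  | p3 X@[0] terminal -1; root [5] d11
O moving scores -1; O passing scores +1

zugzwang(5, O) = True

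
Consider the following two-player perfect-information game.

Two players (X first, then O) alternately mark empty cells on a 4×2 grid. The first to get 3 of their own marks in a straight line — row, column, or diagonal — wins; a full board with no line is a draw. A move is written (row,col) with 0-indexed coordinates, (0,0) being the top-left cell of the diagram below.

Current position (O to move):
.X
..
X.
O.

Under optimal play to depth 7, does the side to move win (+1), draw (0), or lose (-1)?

value(.X/../X./O., O) = 0

ply 1, O at .X/../X./O. | (0,0)=+0→OX/../X./O.*; (1,0)=+0→.X/O./X./O.; (1,1)=+0→.X/.O/X./O.; (2,1)=+0→.X/../XO/O.; (3,1)=+0→.X/../X./OO
ply 2, X at OX/../X./O. | (1,0)=+0→OX/X./X./O.*; (1,1)=+0→OX/.X/X./O.; (2,1)=+0→OX/../XX/O.; (3,1)=+0→OX/../X./OX
ply 3, O at OX/X./X./O. | (1,1)=+0→OX/XO/X./O.*; (2,1)=+0→OX/X./XO/O.; (3,1)=+0→OX/X./X./OO
ply 4, X at OX/XO/X./O. | (2,1)=+0→OX/XO/XX/O.*; (3,1)=+0→OX/XO/X./OX
ply 5, O at OX/XO/XX/O. | (3,1)=+0→OX/XO/XX/OO*
ply 6: OX/XO/XX/OO is terminal +0 (X); from .X/../X./O. depth 7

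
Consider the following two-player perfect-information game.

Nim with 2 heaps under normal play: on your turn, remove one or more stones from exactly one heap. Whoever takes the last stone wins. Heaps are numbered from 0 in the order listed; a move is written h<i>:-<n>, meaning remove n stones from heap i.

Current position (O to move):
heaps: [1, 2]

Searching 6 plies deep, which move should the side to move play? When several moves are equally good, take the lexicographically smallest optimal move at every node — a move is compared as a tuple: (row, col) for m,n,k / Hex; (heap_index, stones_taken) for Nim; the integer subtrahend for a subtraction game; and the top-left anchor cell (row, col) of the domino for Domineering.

p1 O@[(1,2)]: h0:-1[(0,2)]-1 h1:-1[(1,1)]+1* h1:-2[(1,0)]-1
p2 X@[(1,1)]: h0:-1[(0,1)]-1* h1:-1[(1,0)]-1
p3 O@[(0,1)]: h1:-1[(0,0)]+1*
p4 X@[(0,0)] terminal -1; root [(1,2)] d6

O's best at [(1,2)]: h1:-1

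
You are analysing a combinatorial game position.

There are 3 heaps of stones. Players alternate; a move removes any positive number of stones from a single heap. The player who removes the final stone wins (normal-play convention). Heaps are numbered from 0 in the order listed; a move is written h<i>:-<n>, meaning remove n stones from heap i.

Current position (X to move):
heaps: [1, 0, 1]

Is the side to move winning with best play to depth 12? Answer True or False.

X winning at [(1,0,1)]: False

p1 X@[(1,0,1)]: h0:-1[(0,0,1)]-1* h2:-1[(1,0,0)]-1
p2 O@[(0,0,1)]: h2:-1[(0,0,0)]+1*
p3 X@[(0,0,0)] terminal -1; root [(1,0,1)] d12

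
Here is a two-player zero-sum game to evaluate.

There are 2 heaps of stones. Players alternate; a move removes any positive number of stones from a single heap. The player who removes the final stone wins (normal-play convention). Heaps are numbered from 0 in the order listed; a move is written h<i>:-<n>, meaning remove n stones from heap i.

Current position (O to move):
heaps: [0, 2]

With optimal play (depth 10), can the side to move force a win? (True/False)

O winning at [(0,2)]: True

[(0,2)] O move#1: h1:-1:-1/(0,1), h1:-2:+1/(0,0)*
[(0,0)] end (terminal -1, X#2); searched (0,2) to 10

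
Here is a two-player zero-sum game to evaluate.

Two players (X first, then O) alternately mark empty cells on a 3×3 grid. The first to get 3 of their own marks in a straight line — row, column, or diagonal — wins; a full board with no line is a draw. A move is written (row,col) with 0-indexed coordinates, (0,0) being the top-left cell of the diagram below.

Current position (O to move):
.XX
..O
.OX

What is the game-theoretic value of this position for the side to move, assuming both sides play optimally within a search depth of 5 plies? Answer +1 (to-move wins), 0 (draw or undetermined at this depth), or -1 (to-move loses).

ply 1, O at .XX/..O/.OX | (0,0)=+0→OXX/..O/.OX*; (1,0)=-1→.XX/O.O/.OX; (1,1)=-1→.XX/.OO/.OX; (2,0)=-1→.XX/..O/OOX
ply 2, X at OXX/..O/.OX | (1,0)=+0→OXX/X.O/.OX*; (1,1)=+0→OXX/.XO/.OX; (2,0)=+0→OXX/..O/XOX
ply 3, O at OXX/X.O/.OX | (1,1)=+0→OXX/XOO/.OX*; (2,0)=+0→OXX/X.O/OOX
ply 4, X at OXX/XOO/.OX | (2,0)=+0→OXX/XOO/XOX*
ply 5: OXX/XOO/XOX is terminal +0 (O); from .XX/..O/.OX depth 5

value(.XX/..O/.OX, O) = 0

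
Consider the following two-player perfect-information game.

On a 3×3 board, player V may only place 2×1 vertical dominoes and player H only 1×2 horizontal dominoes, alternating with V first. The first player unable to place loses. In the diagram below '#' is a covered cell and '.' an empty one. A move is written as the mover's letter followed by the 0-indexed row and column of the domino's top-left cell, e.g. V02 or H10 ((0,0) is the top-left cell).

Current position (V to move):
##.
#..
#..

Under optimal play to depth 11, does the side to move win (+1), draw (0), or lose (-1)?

value(##./#../#.., V) = +1

p1 V@[##./#../#..]: V02[###/#.#/#..]-1 V11[##./##./##.]+1* V12[##./#.#/#.#]+1
p2 H@[##./##./##.] terminal -1; root [##./#../#..] d11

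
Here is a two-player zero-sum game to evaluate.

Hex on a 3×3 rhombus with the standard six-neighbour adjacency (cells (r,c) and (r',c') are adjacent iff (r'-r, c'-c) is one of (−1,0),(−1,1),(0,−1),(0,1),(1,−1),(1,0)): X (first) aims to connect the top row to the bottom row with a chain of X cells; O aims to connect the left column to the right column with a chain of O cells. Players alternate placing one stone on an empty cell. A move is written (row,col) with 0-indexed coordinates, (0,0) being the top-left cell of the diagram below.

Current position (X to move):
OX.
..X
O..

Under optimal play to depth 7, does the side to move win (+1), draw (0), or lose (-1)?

value(OX./..X/O.., X) = +1

[OX./..X/O..] X move#1: (0,2):+1/OXX/..X/O..*, (1,0):+1/OX./X.X/O.., (1,1):+1/OX./.XX/O.., (2,1):+1/OX./..X/OX., (2,2):+1/OX./..X/O.X
[OXX/..X/O..] O move#2: (1,0):-1/OXX/O.X/O..*, (1,1):-1/OXX/.OX/O.., (2,1):-1/OXX/..X/OO., (2,2):-1/OXX/..X/O.O
[OXX/O.X/O..] X move#3: (1,1):+1/OXX/OXX/O..*, (2,1):+1/OXX/O.X/OX., (2,2):+1/OXX/O.X/O.X
[OXX/OXX/O..] O move#4: (2,1):-1/OXX/OXX/OO.*, (2,2):-1/OXX/OXX/O.O
[OXX/OXX/OO.] X move#5: (2,2):+1/OXX/OXX/OOX*
[OXX/OXX/OOX] end (terminal -1, O#6); searched OX./..X/O.. to 7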